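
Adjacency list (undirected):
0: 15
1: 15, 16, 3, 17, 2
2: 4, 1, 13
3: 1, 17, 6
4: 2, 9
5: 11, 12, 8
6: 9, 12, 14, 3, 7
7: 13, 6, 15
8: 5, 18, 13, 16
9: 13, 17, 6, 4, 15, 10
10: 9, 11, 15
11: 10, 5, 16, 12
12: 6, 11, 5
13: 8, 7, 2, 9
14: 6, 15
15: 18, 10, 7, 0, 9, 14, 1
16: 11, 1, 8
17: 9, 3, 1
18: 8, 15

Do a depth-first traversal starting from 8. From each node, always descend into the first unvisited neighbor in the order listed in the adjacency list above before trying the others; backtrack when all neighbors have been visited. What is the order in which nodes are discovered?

Visit 8
8 → 5
5 → 11
11 → 10
10 → 9
9 → 13
13 → 7
7 → 6
6 → 12
6 → 14
14 → 15
15 → 18
15 → 0
15 → 1
1 → 16
1 → 3
3 → 17
1 → 2
2 → 4

8, 5, 11, 10, 9, 13, 7, 6, 12, 14, 15, 18, 0, 1, 16, 3, 17, 2, 4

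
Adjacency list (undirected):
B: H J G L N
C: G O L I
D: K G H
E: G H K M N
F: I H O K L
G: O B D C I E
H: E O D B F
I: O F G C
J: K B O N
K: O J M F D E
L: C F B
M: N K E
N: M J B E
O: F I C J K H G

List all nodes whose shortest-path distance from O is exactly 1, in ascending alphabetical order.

C, F, G, H, I, J, K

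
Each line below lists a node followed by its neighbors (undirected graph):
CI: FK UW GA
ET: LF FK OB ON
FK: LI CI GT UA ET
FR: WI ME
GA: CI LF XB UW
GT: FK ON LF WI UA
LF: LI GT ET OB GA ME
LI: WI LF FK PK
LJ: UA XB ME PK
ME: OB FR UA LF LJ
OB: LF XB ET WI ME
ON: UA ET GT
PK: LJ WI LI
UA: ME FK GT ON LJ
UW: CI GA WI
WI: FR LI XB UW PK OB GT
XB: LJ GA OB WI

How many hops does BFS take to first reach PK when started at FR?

Level 0: FR
Level 1: ME, WI
Level 2: GT, LF, LI, LJ, OB, PK, UA, UW, XB
Level 3: CI, ET, FK, GA, ON
PK first appears at level 2.

2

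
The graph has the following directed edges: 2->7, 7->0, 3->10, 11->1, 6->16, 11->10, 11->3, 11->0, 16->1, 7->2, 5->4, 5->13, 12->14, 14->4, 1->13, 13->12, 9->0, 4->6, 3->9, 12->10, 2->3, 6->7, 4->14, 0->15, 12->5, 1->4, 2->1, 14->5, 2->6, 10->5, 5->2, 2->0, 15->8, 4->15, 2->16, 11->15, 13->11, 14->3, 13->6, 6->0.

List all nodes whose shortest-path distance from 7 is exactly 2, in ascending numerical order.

Level 0: 7
Level 1: 0, 2
Level 2: 1, 3, 6, 15, 16
Level 3: 4, 8, 9, 10, 13
Level 4: 5, 11, 12, 14

1, 3, 6, 15, 16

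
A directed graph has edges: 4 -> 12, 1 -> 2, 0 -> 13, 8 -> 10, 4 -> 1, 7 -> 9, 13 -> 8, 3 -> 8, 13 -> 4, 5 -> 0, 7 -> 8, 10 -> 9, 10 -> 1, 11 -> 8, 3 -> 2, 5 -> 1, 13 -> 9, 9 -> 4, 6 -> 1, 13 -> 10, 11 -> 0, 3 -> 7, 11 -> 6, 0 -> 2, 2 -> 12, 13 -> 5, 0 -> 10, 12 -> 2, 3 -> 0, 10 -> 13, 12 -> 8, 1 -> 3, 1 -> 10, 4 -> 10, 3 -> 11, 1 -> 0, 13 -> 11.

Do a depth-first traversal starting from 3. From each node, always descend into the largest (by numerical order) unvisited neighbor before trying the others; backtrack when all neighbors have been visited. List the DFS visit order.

Visit 3
3 → 11
11 → 8
8 → 10
10 → 13
13 → 9
9 → 4
4 → 12
12 → 2
4 → 1
1 → 0
13 → 5
11 → 6
3 → 7

3, 11, 8, 10, 13, 9, 4, 12, 2, 1, 0, 5, 6, 7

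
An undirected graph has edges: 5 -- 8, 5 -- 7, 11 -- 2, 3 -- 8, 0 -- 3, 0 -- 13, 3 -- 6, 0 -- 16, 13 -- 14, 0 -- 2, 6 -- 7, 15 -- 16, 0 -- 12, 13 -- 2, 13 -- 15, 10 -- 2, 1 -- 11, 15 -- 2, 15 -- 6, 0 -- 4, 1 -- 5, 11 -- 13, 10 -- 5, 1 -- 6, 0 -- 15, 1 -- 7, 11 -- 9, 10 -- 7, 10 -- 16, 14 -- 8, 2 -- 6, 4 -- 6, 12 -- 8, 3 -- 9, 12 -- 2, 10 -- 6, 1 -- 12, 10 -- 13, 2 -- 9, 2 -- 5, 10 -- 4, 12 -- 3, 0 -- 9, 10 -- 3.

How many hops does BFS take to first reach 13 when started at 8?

2

Level 0: 8
Level 1: 3, 5, 12, 14
Level 2: 0, 1, 2, 6, 7, 9, 10, 13
Level 3: 4, 11, 15, 16
13 first appears at level 2.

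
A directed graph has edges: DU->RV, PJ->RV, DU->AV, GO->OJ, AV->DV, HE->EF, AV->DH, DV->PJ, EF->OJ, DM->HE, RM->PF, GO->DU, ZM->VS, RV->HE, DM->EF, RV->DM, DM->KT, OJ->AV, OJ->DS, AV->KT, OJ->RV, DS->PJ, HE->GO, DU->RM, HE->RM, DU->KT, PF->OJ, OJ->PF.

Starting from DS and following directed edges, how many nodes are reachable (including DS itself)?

15

BFS from DS visits: DS, PJ, RV, HE, DM, RM, GO, EF, KT, PF, OJ, DU, AV, DV, DH
Reachable nodes: 15 of 17 total.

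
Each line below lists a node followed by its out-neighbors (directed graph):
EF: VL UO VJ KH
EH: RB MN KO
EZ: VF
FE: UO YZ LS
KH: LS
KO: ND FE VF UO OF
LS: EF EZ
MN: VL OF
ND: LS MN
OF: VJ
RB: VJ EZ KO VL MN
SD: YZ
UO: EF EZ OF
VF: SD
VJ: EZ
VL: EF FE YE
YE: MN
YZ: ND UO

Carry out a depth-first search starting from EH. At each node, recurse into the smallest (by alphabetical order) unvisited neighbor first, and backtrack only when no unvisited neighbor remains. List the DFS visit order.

EH, KO, FE, LS, EF, KH, UO, EZ, VF, SD, YZ, ND, MN, OF, VJ, VL, YE, RB

Visit EH
EH → KO
KO → FE
FE → LS
LS → EF
EF → KH
EF → UO
UO → EZ
EZ → VF
VF → SD
SD → YZ
YZ → ND
ND → MN
MN → OF
OF → VJ
MN → VL
VL → YE
EH → RB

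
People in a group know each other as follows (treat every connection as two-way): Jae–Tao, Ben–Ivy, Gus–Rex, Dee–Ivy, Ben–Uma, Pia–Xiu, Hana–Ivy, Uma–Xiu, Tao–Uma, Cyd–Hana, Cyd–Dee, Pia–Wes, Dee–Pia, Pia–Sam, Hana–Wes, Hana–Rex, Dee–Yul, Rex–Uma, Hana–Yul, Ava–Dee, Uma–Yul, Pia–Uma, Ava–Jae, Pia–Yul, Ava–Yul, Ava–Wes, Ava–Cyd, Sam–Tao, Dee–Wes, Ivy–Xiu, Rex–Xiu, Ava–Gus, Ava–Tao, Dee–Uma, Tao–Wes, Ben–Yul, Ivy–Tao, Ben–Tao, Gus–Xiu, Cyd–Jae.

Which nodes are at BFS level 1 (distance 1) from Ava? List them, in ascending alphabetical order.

Cyd, Dee, Gus, Jae, Tao, Wes, Yul

Level 0: Ava
Level 1: Cyd, Dee, Gus, Jae, Tao, Wes, Yul
Level 2: Ben, Hana, Ivy, Pia, Rex, Sam, Uma, Xiu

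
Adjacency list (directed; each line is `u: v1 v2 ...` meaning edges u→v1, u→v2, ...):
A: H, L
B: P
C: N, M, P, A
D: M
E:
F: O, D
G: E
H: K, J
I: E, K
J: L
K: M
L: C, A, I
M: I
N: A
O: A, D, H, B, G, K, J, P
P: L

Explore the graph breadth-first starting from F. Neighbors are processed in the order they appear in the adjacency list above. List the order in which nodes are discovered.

F -> O -> D -> A -> H -> B -> G -> K -> J -> P -> M -> L -> E -> I -> C -> N

Visit F; enqueue O, D → queue [O, D]
Visit O; enqueue A, H, B, G, K, J, P → queue [D, A, H, B, G, K, J, P]
Visit D; enqueue M → queue [A, H, B, G, K, J, P, M]
Visit A; enqueue L → queue [H, B, G, K, J, P, M, L]
Visit H → queue [B, G, K, J, P, M, L]
Visit B → queue [G, K, J, P, M, L]
Visit G; enqueue E → queue [K, J, P, M, L, E]
Visit K → queue [J, P, M, L, E]
Visit J → queue [P, M, L, E]
Visit P → queue [M, L, E]
Visit M; enqueue I → queue [L, E, I]
Visit L; enqueue C → queue [E, I, C]
Visit E → queue [I, C]
Visit I → queue [C]
Visit C; enqueue N → queue [N]
Visit N → queue []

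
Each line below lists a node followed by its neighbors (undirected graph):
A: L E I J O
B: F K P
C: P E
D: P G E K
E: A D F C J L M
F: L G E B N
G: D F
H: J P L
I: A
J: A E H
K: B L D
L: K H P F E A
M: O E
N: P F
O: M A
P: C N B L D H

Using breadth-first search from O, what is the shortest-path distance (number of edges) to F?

Level 0: O
Level 1: A, M
Level 2: E, I, J, L
Level 3: C, D, F, H, K, P
Level 4: B, G, N
F first appears at level 3.

3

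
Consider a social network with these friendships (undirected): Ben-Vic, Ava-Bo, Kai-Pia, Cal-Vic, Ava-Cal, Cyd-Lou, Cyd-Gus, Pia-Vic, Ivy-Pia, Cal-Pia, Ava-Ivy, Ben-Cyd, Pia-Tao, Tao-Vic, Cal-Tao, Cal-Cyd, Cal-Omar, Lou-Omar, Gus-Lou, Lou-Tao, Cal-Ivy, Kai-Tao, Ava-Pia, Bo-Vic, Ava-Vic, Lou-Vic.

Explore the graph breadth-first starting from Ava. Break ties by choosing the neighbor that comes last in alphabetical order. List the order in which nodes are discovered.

Visit Ava; enqueue Vic, Pia, Ivy, Cal, Bo → queue [Vic, Pia, Ivy, Cal, Bo]
Visit Vic; enqueue Tao, Lou, Ben → queue [Pia, Ivy, Cal, Bo, Tao, Lou, Ben]
Visit Pia; enqueue Kai → queue [Ivy, Cal, Bo, Tao, Lou, Ben, Kai]
Visit Ivy → queue [Cal, Bo, Tao, Lou, Ben, Kai]
Visit Cal; enqueue Omar, Cyd → queue [Bo, Tao, Lou, Ben, Kai, Omar, Cyd]
Visit Bo → queue [Tao, Lou, Ben, Kai, Omar, Cyd]
Visit Tao → queue [Lou, Ben, Kai, Omar, Cyd]
Visit Lou; enqueue Gus → queue [Ben, Kai, Omar, Cyd, Gus]
Visit Ben → queue [Kai, Omar, Cyd, Gus]
Visit Kai → queue [Omar, Cyd, Gus]
Visit Omar → queue [Cyd, Gus]
Visit Cyd → queue [Gus]
Visit Gus → queue []

Ava Vic Pia Ivy Cal Bo Tao Lou Ben Kai Omar Cyd Gus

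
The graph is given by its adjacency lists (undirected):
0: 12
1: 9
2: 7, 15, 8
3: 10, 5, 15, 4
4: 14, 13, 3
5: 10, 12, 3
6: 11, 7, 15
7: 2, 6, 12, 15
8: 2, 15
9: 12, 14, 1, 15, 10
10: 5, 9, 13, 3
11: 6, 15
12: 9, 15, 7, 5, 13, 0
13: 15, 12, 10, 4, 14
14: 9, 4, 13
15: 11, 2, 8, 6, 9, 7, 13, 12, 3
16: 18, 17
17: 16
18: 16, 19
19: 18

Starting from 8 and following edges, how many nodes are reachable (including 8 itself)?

BFS from 8 visits: 8, 15, 2, 13, 12, 11, 9, 7, 6, 3, 14, 10, 4, 5, 0, 1
Reachable nodes: 16 of 20 total.

16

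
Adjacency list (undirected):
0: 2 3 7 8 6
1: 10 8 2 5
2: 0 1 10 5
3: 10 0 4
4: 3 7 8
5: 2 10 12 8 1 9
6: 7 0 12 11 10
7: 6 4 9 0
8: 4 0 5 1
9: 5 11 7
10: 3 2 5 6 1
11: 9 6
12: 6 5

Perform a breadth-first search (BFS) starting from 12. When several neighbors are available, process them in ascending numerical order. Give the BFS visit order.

Visit 12; enqueue 5, 6 → queue [5, 6]
Visit 5; enqueue 1, 2, 8, 9, 10 → queue [6, 1, 2, 8, 9, 10]
Visit 6; enqueue 0, 7, 11 → queue [1, 2, 8, 9, 10, 0, 7, 11]
Visit 1 → queue [2, 8, 9, 10, 0, 7, 11]
Visit 2 → queue [8, 9, 10, 0, 7, 11]
Visit 8; enqueue 4 → queue [9, 10, 0, 7, 11, 4]
Visit 9 → queue [10, 0, 7, 11, 4]
Visit 10; enqueue 3 → queue [0, 7, 11, 4, 3]
Visit 0 → queue [7, 11, 4, 3]
Visit 7 → queue [11, 4, 3]
Visit 11 → queue [4, 3]
Visit 4 → queue [3]
Visit 3 → queue []

12 → 5 → 6 → 1 → 2 → 8 → 9 → 10 → 0 → 7 → 11 → 4 → 3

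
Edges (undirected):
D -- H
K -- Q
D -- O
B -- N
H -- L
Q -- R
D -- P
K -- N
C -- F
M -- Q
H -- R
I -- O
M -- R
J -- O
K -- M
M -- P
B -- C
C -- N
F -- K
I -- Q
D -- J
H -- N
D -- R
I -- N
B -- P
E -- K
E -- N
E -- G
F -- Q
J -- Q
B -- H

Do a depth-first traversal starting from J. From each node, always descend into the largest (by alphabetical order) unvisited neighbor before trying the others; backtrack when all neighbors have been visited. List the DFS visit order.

J Q R M P D O I N K F C B H L E G

Visit J
J → Q
Q → R
R → M
M → P
P → D
D → O
O → I
I → N
N → K
K → F
F → C
C → B
B → H
H → L
K → E
E → G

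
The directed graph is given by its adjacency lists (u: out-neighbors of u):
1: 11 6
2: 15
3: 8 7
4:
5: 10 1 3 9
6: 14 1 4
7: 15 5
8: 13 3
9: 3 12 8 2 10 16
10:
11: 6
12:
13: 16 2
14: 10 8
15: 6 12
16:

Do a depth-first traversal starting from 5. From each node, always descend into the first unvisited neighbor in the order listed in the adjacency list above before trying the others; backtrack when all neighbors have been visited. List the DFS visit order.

Visit 5
5 → 10
5 → 1
1 → 11
11 → 6
6 → 14
14 → 8
8 → 13
13 → 16
13 → 2
2 → 15
15 → 12
8 → 3
3 → 7
6 → 4
5 → 9

5, 10, 1, 11, 6, 14, 8, 13, 16, 2, 15, 12, 3, 7, 4, 9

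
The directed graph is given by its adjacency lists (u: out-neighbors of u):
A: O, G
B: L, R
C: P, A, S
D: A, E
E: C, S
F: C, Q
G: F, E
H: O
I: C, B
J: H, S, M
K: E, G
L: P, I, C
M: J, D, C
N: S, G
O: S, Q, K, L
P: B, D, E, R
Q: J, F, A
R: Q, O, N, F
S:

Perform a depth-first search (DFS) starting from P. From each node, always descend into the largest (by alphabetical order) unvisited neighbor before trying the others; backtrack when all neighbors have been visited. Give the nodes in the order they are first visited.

P, R, Q, J, S, M, D, E, C, A, O, L, I, B, K, G, F, H, N

Visit P
P → R
R → Q
Q → J
J → S
J → M
M → D
D → E
E → C
C → A
A → O
O → L
L → I
I → B
O → K
K → G
G → F
J → H
R → N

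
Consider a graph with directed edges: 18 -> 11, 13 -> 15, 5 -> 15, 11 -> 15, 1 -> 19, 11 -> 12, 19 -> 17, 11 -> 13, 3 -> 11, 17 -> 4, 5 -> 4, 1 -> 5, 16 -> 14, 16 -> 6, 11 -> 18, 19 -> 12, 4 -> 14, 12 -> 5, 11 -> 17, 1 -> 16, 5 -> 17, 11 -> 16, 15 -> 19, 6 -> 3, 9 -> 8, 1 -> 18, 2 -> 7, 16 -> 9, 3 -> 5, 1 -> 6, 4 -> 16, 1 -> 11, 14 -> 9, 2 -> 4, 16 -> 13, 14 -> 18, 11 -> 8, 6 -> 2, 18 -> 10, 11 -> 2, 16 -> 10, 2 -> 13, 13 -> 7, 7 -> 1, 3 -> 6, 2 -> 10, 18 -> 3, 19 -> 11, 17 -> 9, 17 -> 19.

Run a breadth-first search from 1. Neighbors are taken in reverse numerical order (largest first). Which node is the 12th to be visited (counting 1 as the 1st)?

Visit 1; enqueue 19, 18, 16, 11, 6, 5 → queue [19, 18, 16, 11, 6, 5]
Visit 19; enqueue 17, 12 → queue [18, 16, 11, 6, 5, 17, 12]
Visit 18; enqueue 10, 3 → queue [16, 11, 6, 5, 17, 12, 10, 3]
Visit 16; enqueue 14, 13, 9 → queue [11, 6, 5, 17, 12, 10, 3, 14, 13, 9]
Visit 11; enqueue 15, 8, 2 → queue [6, 5, 17, 12, 10, 3, 14, 13, 9, 15, 8, 2]
Visit 6 → queue [5, 17, 12, 10, 3, 14, 13, 9, 15, 8, 2]
Visit 5; enqueue 4 → queue [17, 12, 10, 3, 14, 13, 9, 15, 8, 2, 4]
Visit 17 → queue [12, 10, 3, 14, 13, 9, 15, 8, 2, 4]
Visit 12 → queue [10, 3, 14, 13, 9, 15, 8, 2, 4]
Visit 10 → queue [3, 14, 13, 9, 15, 8, 2, 4]
Visit 3 → queue [14, 13, 9, 15, 8, 2, 4]
Visit 14 → queue [13, 9, 15, 8, 2, 4]
Visit 13; enqueue 7 → queue [9, 15, 8, 2, 4, 7]
Visit 9 → queue [15, 8, 2, 4, 7]
Visit 15 → queue [8, 2, 4, 7]
Visit 8 → queue [2, 4, 7]
Visit 2 → queue [4, 7]
Visit 4 → queue [7]
Visit 7 → queue []

Visit order: 1, 19, 18, 16, 11, 6, 5, 17, 12, 10, 3, 14, 13, 9, 15, 8, 2, 4, 7

14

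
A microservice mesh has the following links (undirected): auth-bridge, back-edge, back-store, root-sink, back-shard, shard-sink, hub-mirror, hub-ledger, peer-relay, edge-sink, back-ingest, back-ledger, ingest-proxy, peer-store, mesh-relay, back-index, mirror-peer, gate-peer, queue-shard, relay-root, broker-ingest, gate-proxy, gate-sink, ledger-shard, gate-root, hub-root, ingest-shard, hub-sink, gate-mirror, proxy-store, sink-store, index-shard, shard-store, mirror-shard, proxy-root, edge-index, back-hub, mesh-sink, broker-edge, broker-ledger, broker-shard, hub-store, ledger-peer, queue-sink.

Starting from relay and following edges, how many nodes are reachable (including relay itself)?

18

BFS from relay visits: relay, mesh, peer, root, sink, gate, ledger, mirror, store, hub, proxy, edge, queue, shard, back, broker, ingest, index
Reachable nodes: 18 of 20 total.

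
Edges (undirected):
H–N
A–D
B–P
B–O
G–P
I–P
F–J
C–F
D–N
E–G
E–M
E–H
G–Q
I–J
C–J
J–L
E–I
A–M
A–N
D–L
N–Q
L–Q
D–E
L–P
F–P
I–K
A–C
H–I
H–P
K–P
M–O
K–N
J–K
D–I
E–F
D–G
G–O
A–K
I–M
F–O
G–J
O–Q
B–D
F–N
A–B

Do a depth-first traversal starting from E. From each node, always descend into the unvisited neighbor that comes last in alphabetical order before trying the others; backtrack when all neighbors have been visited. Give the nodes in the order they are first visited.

E, M, O, Q, N, K, P, L, J, I, H, D, G, B, A, C, F

Visit E
E → M
M → O
O → Q
Q → N
N → K
K → P
P → L
L → J
J → I
I → H
I → D
D → G
D → B
B → A
A → C
C → F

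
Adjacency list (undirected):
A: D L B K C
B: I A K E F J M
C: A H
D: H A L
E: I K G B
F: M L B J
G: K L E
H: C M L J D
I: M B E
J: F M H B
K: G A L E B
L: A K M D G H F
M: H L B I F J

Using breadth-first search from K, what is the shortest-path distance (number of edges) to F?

2

Level 0: K
Level 1: A, B, E, G, L
Level 2: C, D, F, H, I, J, M
F first appears at level 2.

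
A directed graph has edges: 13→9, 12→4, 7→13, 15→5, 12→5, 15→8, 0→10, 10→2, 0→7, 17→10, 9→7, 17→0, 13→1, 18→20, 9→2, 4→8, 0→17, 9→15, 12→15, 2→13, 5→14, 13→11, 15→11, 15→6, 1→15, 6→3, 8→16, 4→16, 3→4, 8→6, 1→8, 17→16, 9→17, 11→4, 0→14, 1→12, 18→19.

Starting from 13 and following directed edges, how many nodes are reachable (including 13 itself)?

18

BFS from 13 visits: 13, 11, 9, 1, 4, 17, 15, 7, 2, 12, 8, 16, 10, 0, 6, 5, 14, 3
Reachable nodes: 18 of 21 total.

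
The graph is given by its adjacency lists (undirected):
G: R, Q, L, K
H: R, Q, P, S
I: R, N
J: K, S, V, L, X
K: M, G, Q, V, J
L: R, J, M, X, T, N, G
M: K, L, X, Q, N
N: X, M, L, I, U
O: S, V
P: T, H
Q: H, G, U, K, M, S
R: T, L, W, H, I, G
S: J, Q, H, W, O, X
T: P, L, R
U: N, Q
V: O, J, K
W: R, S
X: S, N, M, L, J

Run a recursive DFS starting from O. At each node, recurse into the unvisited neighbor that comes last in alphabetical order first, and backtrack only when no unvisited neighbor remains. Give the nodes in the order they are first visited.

Visit O
O → V
V → K
K → Q
Q → U
U → N
N → X
X → S
S → W
W → R
R → T
T → P
P → H
T → L
L → M
L → J
L → G
R → I

O, V, K, Q, U, N, X, S, W, R, T, P, H, L, M, J, G, I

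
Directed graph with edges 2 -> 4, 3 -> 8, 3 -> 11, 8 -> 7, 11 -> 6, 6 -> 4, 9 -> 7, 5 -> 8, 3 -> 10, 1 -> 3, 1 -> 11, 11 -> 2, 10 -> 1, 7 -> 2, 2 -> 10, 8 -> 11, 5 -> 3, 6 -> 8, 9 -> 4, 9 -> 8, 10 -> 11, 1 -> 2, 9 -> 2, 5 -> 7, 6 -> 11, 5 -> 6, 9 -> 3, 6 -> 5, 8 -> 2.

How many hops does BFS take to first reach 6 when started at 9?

Level 0: 9
Level 1: 2, 3, 4, 7, 8
Level 2: 10, 11
Level 3: 1, 6
Level 4: 5
6 first appears at level 3.

3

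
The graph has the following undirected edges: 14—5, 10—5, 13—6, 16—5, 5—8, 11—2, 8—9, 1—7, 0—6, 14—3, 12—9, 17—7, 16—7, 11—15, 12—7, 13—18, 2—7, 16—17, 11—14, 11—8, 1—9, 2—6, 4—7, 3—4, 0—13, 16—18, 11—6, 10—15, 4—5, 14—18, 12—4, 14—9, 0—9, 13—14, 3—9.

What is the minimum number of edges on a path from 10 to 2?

Level 0: 10
Level 1: 5, 15
Level 2: 4, 8, 11, 14, 16
Level 3: 2, 3, 6, 7, 9, 12, 13, 17, 18
Level 4: 0, 1
2 first appears at level 3.

3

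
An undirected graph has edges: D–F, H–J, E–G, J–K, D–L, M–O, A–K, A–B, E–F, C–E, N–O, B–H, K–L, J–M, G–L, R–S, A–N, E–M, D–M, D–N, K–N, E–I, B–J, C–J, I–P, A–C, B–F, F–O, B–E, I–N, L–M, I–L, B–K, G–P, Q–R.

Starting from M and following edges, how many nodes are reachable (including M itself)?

BFS from M visits: M, D, E, J, L, O, F, N, B, C, G, I, H, K, A, P
Reachable nodes: 16 of 19 total.

16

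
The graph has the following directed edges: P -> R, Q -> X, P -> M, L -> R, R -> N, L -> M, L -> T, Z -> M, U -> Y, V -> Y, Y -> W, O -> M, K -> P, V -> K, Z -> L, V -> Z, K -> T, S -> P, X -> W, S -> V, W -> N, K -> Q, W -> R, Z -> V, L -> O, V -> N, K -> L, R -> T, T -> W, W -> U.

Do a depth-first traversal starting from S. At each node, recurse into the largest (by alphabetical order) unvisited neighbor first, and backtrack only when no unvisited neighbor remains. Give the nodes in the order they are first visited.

S, V, Z, M, L, T, W, U, Y, R, N, O, K, Q, X, P

Visit S
S → V
V → Z
Z → M
Z → L
L → T
T → W
W → U
U → Y
W → R
R → N
L → O
V → K
K → Q
Q → X
K → P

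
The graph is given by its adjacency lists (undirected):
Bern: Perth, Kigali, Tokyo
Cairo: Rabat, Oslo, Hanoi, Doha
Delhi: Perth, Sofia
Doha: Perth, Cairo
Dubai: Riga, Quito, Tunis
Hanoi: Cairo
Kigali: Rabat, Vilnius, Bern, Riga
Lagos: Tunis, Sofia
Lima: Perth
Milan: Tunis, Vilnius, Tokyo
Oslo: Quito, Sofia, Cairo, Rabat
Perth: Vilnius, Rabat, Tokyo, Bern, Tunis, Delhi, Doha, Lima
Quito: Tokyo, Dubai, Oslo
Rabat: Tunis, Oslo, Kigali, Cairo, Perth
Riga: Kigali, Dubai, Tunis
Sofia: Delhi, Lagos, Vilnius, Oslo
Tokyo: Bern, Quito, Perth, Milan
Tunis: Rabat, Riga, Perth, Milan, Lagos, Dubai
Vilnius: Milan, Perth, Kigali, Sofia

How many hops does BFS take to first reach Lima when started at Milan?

3

Level 0: Milan
Level 1: Tokyo, Tunis, Vilnius
Level 2: Bern, Dubai, Kigali, Lagos, Perth, Quito, Rabat, Riga, Sofia
Level 3: Cairo, Delhi, Doha, Lima, Oslo
Level 4: Hanoi
Lima first appears at level 3.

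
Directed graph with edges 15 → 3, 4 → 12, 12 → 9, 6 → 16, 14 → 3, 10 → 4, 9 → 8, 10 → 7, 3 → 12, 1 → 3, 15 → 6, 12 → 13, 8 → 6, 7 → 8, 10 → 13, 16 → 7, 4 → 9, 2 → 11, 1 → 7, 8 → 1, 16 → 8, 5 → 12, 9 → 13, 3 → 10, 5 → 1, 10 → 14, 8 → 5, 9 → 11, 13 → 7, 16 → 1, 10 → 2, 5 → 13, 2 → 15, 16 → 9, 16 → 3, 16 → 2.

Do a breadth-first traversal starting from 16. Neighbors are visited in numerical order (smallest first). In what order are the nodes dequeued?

Visit 16; enqueue 1, 2, 3, 7, 8, 9 → queue [1, 2, 3, 7, 8, 9]
Visit 1 → queue [2, 3, 7, 8, 9]
Visit 2; enqueue 11, 15 → queue [3, 7, 8, 9, 11, 15]
Visit 3; enqueue 10, 12 → queue [7, 8, 9, 11, 15, 10, 12]
Visit 7 → queue [8, 9, 11, 15, 10, 12]
Visit 8; enqueue 5, 6 → queue [9, 11, 15, 10, 12, 5, 6]
Visit 9; enqueue 13 → queue [11, 15, 10, 12, 5, 6, 13]
Visit 11 → queue [15, 10, 12, 5, 6, 13]
Visit 15 → queue [10, 12, 5, 6, 13]
Visit 10; enqueue 4, 14 → queue [12, 5, 6, 13, 4, 14]
Visit 12 → queue [5, 6, 13, 4, 14]
Visit 5 → queue [6, 13, 4, 14]
Visit 6 → queue [13, 4, 14]
Visit 13 → queue [4, 14]
Visit 4 → queue [14]
Visit 14 → queue []

16, 1, 2, 3, 7, 8, 9, 11, 15, 10, 12, 5, 6, 13, 4, 14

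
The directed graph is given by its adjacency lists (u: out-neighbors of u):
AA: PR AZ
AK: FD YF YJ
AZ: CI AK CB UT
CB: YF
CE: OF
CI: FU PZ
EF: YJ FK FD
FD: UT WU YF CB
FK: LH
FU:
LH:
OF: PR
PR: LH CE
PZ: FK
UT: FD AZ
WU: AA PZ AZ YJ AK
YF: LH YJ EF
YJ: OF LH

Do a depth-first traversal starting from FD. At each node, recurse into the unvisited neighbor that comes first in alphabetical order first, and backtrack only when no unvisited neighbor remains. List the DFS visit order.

FD -> CB -> YF -> EF -> FK -> LH -> YJ -> OF -> PR -> CE -> UT -> AZ -> AK -> CI -> FU -> PZ -> WU -> AA

Visit FD
FD → CB
CB → YF
YF → EF
EF → FK
FK → LH
EF → YJ
YJ → OF
OF → PR
PR → CE
FD → UT
UT → AZ
AZ → AK
AZ → CI
CI → FU
CI → PZ
FD → WU
WU → AA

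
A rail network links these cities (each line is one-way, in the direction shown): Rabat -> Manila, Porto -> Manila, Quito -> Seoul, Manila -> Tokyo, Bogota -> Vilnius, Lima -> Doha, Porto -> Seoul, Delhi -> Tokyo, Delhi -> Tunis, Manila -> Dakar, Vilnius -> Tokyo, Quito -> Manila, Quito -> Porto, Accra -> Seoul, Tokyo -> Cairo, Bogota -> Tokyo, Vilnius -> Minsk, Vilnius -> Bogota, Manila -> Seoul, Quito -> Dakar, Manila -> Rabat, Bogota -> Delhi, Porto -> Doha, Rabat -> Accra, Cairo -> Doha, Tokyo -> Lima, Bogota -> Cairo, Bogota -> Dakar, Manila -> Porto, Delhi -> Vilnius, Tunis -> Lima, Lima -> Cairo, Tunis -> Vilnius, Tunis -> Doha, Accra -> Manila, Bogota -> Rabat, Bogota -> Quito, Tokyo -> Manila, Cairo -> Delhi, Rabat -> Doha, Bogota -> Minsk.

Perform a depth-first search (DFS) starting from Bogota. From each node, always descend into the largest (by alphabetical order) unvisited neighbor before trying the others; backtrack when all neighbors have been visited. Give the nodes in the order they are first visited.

Visit Bogota
Bogota → Vilnius
Vilnius → Tokyo
Tokyo → Manila
Manila → Seoul
Manila → Rabat
Rabat → Doha
Rabat → Accra
Manila → Porto
Manila → Dakar
Tokyo → Lima
Lima → Cairo
Cairo → Delhi
Delhi → Tunis
Vilnius → Minsk
Bogota → Quito

Bogota -> Vilnius -> Tokyo -> Manila -> Seoul -> Rabat -> Doha -> Accra -> Porto -> Dakar -> Lima -> Cairo -> Delhi -> Tunis -> Minsk -> Quito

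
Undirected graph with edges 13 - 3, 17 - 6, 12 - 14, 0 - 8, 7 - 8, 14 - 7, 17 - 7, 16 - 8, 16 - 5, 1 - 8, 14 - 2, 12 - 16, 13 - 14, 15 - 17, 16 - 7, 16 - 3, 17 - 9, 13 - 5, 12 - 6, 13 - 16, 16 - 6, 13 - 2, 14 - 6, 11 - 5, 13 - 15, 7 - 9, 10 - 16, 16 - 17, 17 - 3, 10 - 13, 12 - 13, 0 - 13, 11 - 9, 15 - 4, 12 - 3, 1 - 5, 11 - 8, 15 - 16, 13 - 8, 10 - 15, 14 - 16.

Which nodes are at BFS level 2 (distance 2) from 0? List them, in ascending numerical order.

Level 0: 0
Level 1: 8, 13
Level 2: 1, 2, 3, 5, 7, 10, 11, 12, 14, 15, 16
Level 3: 4, 6, 9, 17

1, 2, 3, 5, 7, 10, 11, 12, 14, 15, 16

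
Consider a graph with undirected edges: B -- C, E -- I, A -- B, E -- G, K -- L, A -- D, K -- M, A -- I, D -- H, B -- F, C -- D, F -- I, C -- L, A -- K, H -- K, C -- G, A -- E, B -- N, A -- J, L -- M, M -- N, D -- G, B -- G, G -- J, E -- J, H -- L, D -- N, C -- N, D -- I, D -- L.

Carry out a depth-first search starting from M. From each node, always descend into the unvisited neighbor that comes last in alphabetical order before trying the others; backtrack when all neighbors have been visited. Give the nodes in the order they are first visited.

Visit M
M → N
N → D
D → L
L → K
K → H
K → A
A → J
J → G
G → E
E → I
I → F
F → B
B → C

M, N, D, L, K, H, A, J, G, E, I, F, B, C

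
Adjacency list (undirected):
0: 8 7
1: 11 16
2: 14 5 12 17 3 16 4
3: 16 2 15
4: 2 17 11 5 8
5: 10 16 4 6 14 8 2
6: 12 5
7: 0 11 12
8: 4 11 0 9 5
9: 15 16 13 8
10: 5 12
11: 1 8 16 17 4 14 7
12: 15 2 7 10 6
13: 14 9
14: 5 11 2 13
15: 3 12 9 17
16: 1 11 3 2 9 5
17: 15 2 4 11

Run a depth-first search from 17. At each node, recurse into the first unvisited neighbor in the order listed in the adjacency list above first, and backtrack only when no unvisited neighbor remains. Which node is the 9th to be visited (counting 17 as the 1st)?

Visit 17
17 → 15
15 → 3
3 → 16
16 → 1
1 → 11
11 → 8
8 → 4
4 → 2
2 → 14
14 → 5
5 → 10
10 → 12
12 → 7
7 → 0
12 → 6
14 → 13
13 → 9

Visit order: 17, 15, 3, 16, 1, 11, 8, 4, 2, 14, 5, 10, 12, 7, 0, 6, 13, 9

2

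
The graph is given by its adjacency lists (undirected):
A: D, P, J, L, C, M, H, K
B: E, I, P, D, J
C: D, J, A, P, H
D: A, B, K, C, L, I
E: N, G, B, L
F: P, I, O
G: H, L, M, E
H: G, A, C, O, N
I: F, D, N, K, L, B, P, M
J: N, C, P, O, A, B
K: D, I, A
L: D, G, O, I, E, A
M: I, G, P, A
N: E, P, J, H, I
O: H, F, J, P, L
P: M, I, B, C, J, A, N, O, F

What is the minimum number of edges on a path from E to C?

Level 0: E
Level 1: B, G, L, N
Level 2: A, D, H, I, J, M, O, P
Level 3: C, F, K
C first appears at level 3.

3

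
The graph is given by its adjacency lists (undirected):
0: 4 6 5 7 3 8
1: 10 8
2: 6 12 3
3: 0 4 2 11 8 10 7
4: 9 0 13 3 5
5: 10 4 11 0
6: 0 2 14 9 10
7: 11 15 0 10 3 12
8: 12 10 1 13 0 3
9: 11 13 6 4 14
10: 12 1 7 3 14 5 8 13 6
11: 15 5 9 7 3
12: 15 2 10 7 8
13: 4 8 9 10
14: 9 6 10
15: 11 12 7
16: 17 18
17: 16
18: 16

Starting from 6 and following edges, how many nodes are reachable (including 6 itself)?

BFS from 6 visits: 6, 0, 2, 14, 9, 10, 4, 5, 7, 3, 8, 12, 11, 13, 1, 15
Reachable nodes: 16 of 19 total.

16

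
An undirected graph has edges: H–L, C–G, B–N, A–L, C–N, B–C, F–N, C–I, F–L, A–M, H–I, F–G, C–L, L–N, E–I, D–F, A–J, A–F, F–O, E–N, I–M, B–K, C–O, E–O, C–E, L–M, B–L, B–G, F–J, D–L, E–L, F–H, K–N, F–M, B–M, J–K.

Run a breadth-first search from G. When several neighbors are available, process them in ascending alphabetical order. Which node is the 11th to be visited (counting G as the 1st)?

Visit G; enqueue B, C, F → queue [B, C, F]
Visit B; enqueue K, L, M, N → queue [C, F, K, L, M, N]
Visit C; enqueue E, I, O → queue [F, K, L, M, N, E, I, O]
Visit F; enqueue A, D, H, J → queue [K, L, M, N, E, I, O, A, D, H, J]
Visit K → queue [L, M, N, E, I, O, A, D, H, J]
Visit L → queue [M, N, E, I, O, A, D, H, J]
Visit M → queue [N, E, I, O, A, D, H, J]
Visit N → queue [E, I, O, A, D, H, J]
Visit E → queue [I, O, A, D, H, J]
Visit I → queue [O, A, D, H, J]
Visit O → queue [A, D, H, J]
Visit A → queue [D, H, J]
Visit D → queue [H, J]
Visit H → queue [J]
Visit J → queue []

Visit order: G, B, C, F, K, L, M, N, E, I, O, A, D, H, J

O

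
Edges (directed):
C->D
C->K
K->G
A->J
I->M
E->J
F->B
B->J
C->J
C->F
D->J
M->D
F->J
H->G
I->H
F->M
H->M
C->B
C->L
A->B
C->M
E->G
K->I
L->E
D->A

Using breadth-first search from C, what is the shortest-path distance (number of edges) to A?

Level 0: C
Level 1: B, D, F, J, K, L, M
Level 2: A, E, G, I
Level 3: H
A first appears at level 2.

2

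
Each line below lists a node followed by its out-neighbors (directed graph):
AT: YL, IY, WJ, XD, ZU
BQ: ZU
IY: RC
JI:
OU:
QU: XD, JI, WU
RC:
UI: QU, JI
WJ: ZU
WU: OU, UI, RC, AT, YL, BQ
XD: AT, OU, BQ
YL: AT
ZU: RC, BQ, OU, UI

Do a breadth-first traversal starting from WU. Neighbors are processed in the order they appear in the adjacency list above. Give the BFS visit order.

Visit WU; enqueue OU, UI, RC, AT, YL, BQ → queue [OU, UI, RC, AT, YL, BQ]
Visit OU → queue [UI, RC, AT, YL, BQ]
Visit UI; enqueue QU, JI → queue [RC, AT, YL, BQ, QU, JI]
Visit RC → queue [AT, YL, BQ, QU, JI]
Visit AT; enqueue IY, WJ, XD, ZU → queue [YL, BQ, QU, JI, IY, WJ, XD, ZU]
Visit YL → queue [BQ, QU, JI, IY, WJ, XD, ZU]
Visit BQ → queue [QU, JI, IY, WJ, XD, ZU]
Visit QU → queue [JI, IY, WJ, XD, ZU]
Visit JI → queue [IY, WJ, XD, ZU]
Visit IY → queue [WJ, XD, ZU]
Visit WJ → queue [XD, ZU]
Visit XD → queue [ZU]
Visit ZU → queue []

WU -> OU -> UI -> RC -> AT -> YL -> BQ -> QU -> JI -> IY -> WJ -> XD -> ZU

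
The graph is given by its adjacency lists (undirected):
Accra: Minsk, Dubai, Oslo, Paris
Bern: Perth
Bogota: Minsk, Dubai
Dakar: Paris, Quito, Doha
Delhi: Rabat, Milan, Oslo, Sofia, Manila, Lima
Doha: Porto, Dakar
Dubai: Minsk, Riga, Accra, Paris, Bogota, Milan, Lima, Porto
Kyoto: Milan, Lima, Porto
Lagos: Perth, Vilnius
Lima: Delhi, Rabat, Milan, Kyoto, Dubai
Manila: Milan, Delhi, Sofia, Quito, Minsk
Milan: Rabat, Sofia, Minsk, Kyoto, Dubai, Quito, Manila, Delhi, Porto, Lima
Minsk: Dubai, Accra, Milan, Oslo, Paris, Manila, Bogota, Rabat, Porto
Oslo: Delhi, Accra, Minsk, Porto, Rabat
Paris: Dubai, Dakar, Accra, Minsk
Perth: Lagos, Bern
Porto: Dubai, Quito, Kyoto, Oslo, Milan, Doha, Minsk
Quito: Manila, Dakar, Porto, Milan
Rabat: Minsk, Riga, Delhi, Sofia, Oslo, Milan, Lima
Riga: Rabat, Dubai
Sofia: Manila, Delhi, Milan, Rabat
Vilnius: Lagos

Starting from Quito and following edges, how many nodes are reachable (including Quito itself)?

BFS from Quito visits: Quito, Dakar, Manila, Milan, Porto, Doha, Paris, Delhi, Minsk, Sofia, Dubai, Kyoto, Lima, Rabat, Oslo, Accra, Bogota, Riga
Reachable nodes: 18 of 22 total.

18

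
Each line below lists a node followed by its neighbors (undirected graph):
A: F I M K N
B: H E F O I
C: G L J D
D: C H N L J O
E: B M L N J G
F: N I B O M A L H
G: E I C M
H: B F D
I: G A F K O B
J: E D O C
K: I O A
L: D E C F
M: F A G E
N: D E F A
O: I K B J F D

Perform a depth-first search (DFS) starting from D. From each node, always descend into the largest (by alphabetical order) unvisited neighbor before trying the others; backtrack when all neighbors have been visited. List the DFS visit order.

Visit D
D → O
O → K
K → I
I → G
G → M
M → F
F → N
N → E
E → L
L → C
C → J
E → B
B → H
N → A

D -> O -> K -> I -> G -> M -> F -> N -> E -> L -> C -> J -> B -> H -> A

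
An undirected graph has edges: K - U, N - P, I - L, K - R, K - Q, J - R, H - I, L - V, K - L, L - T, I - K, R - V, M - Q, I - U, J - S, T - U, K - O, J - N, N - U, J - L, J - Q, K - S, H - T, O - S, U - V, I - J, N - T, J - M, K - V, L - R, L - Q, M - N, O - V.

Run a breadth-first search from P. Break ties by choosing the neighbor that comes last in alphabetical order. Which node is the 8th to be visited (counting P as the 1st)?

K

Visit P; enqueue N → queue [N]
Visit N; enqueue U, T, M, J → queue [U, T, M, J]
Visit U; enqueue V, K, I → queue [T, M, J, V, K, I]
Visit T; enqueue L, H → queue [M, J, V, K, I, L, H]
Visit M; enqueue Q → queue [J, V, K, I, L, H, Q]
Visit J; enqueue S, R → queue [V, K, I, L, H, Q, S, R]
Visit V; enqueue O → queue [K, I, L, H, Q, S, R, O]
Visit K → queue [I, L, H, Q, S, R, O]
Visit I → queue [L, H, Q, S, R, O]
Visit L → queue [H, Q, S, R, O]
Visit H → queue [Q, S, R, O]
Visit Q → queue [S, R, O]
Visit S → queue [R, O]
Visit R → queue [O]
Visit O → queue []

Visit order: P, N, U, T, M, J, V, K, I, L, H, Q, S, R, O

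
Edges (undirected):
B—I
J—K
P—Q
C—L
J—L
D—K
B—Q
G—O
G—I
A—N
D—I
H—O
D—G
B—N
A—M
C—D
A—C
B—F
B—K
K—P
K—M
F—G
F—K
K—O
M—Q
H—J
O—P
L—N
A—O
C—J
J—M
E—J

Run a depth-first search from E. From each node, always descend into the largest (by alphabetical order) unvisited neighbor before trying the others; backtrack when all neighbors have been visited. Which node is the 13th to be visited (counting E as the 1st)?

Visit E
E → J
J → M
M → Q
Q → P
P → O
O → K
K → F
F → G
G → I
I → D
D → C
C → L
L → N
N → B
N → A
O → H

Visit order: E, J, M, Q, P, O, K, F, G, I, D, C, L, N, B, A, H

L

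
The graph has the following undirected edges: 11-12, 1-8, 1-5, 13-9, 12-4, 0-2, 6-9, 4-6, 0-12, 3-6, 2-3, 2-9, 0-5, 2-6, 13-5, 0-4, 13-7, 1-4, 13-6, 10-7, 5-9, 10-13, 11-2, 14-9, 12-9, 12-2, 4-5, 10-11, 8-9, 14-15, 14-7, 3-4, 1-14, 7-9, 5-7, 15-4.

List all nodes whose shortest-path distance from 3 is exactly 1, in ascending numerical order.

Level 0: 3
Level 1: 2, 4, 6
Level 2: 0, 1, 5, 9, 11, 12, 13, 15
Level 3: 7, 8, 10, 14

2, 4, 6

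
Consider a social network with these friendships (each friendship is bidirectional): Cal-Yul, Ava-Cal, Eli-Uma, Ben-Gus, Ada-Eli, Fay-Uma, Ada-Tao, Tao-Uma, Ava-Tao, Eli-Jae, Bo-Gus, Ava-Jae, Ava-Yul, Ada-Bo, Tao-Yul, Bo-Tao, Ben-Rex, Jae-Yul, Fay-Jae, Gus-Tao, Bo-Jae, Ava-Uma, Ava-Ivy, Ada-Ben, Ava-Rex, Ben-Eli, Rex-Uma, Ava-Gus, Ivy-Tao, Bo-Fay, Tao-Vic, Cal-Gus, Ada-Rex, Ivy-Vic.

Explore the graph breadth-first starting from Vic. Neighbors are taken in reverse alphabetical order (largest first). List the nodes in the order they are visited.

Vic Tao Ivy Yul Uma Gus Bo Ava Ada Jae Cal Rex Fay Eli Ben

Visit Vic; enqueue Tao, Ivy → queue [Tao, Ivy]
Visit Tao; enqueue Yul, Uma, Gus, Bo, Ava, Ada → queue [Ivy, Yul, Uma, Gus, Bo, Ava, Ada]
Visit Ivy → queue [Yul, Uma, Gus, Bo, Ava, Ada]
Visit Yul; enqueue Jae, Cal → queue [Uma, Gus, Bo, Ava, Ada, Jae, Cal]
Visit Uma; enqueue Rex, Fay, Eli → queue [Gus, Bo, Ava, Ada, Jae, Cal, Rex, Fay, Eli]
Visit Gus; enqueue Ben → queue [Bo, Ava, Ada, Jae, Cal, Rex, Fay, Eli, Ben]
Visit Bo → queue [Ava, Ada, Jae, Cal, Rex, Fay, Eli, Ben]
Visit Ava → queue [Ada, Jae, Cal, Rex, Fay, Eli, Ben]
Visit Ada → queue [Jae, Cal, Rex, Fay, Eli, Ben]
Visit Jae → queue [Cal, Rex, Fay, Eli, Ben]
Visit Cal → queue [Rex, Fay, Eli, Ben]
Visit Rex → queue [Fay, Eli, Ben]
Visit Fay → queue [Eli, Ben]
Visit Eli → queue [Ben]
Visit Ben → queue []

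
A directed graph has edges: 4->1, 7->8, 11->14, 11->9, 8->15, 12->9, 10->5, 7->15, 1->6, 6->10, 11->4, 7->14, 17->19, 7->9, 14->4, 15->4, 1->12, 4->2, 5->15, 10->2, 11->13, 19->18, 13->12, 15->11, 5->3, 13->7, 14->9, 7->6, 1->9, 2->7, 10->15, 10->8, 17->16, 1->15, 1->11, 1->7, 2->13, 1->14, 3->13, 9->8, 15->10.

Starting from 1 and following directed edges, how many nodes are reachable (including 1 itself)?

BFS from 1 visits: 1, 6, 7, 9, 11, 12, 14, 15, 10, 8, 4, 13, 2, 5, 3
Reachable nodes: 15 of 19 total.

15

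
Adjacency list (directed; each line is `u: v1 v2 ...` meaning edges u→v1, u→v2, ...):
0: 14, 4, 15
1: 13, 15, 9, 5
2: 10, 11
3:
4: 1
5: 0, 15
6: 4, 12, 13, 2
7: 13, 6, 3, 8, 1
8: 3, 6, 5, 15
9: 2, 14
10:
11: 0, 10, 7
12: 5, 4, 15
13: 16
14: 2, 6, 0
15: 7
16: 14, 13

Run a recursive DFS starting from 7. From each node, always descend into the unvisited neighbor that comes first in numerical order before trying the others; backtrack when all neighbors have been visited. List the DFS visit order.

7 1 5 0 4 14 2 10 11 6 12 15 13 16 9 3 8

Visit 7
7 → 1
1 → 5
5 → 0
0 → 4
0 → 14
14 → 2
2 → 10
2 → 11
14 → 6
6 → 12
12 → 15
6 → 13
13 → 16
1 → 9
7 → 3
7 → 8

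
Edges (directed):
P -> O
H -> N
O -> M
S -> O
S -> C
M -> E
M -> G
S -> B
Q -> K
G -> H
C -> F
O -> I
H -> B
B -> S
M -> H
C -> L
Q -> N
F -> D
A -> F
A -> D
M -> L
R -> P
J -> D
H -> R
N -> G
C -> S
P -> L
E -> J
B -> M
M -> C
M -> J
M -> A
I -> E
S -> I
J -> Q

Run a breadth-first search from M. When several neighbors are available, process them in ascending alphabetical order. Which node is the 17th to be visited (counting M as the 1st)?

O

Visit M; enqueue A, C, E, G, H, J, L → queue [A, C, E, G, H, J, L]
Visit A; enqueue D, F → queue [C, E, G, H, J, L, D, F]
Visit C; enqueue S → queue [E, G, H, J, L, D, F, S]
Visit E → queue [G, H, J, L, D, F, S]
Visit G → queue [H, J, L, D, F, S]
Visit H; enqueue B, N, R → queue [J, L, D, F, S, B, N, R]
Visit J; enqueue Q → queue [L, D, F, S, B, N, R, Q]
Visit L → queue [D, F, S, B, N, R, Q]
Visit D → queue [F, S, B, N, R, Q]
Visit F → queue [S, B, N, R, Q]
Visit S; enqueue I, O → queue [B, N, R, Q, I, O]
Visit B → queue [N, R, Q, I, O]
Visit N → queue [R, Q, I, O]
Visit R; enqueue P → queue [Q, I, O, P]
Visit Q; enqueue K → queue [I, O, P, K]
Visit I → queue [O, P, K]
Visit O → queue [P, K]
Visit P → queue [K]
Visit K → queue []

Visit order: M, A, C, E, G, H, J, L, D, F, S, B, N, R, Q, I, O, P, K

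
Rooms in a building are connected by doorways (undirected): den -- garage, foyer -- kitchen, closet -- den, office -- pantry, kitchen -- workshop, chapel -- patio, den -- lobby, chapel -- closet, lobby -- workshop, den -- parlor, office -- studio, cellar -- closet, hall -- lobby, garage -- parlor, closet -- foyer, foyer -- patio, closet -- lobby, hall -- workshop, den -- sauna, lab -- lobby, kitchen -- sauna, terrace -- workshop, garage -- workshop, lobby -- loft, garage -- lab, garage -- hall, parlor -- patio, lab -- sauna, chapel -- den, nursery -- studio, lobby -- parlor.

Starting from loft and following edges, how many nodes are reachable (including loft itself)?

BFS from loft visits: loft, lobby, workshop, parlor, lab, hall, den, closet, terrace, kitchen, garage, patio, sauna, chapel, foyer, cellar
Reachable nodes: 16 of 20 total.

16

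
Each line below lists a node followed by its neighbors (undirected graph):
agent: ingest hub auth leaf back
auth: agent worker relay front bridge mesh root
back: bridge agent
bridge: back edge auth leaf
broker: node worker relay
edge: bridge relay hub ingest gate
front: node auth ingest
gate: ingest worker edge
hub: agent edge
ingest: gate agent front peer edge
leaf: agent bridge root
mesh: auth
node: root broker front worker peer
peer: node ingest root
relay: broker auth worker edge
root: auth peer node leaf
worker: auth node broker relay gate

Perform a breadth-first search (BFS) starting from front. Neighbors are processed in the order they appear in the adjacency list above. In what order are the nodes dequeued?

front -> node -> auth -> ingest -> root -> broker -> worker -> peer -> agent -> relay -> bridge -> mesh -> gate -> edge -> leaf -> hub -> back

Visit front; enqueue node, auth, ingest → queue [node, auth, ingest]
Visit node; enqueue root, broker, worker, peer → queue [auth, ingest, root, broker, worker, peer]
Visit auth; enqueue agent, relay, bridge, mesh → queue [ingest, root, broker, worker, peer, agent, relay, bridge, mesh]
Visit ingest; enqueue gate, edge → queue [root, broker, worker, peer, agent, relay, bridge, mesh, gate, edge]
Visit root; enqueue leaf → queue [broker, worker, peer, agent, relay, bridge, mesh, gate, edge, leaf]
Visit broker → queue [worker, peer, agent, relay, bridge, mesh, gate, edge, leaf]
Visit worker → queue [peer, agent, relay, bridge, mesh, gate, edge, leaf]
Visit peer → queue [agent, relay, bridge, mesh, gate, edge, leaf]
Visit agent; enqueue hub, back → queue [relay, bridge, mesh, gate, edge, leaf, hub, back]
Visit relay → queue [bridge, mesh, gate, edge, leaf, hub, back]
Visit bridge → queue [mesh, gate, edge, leaf, hub, back]
Visit mesh → queue [gate, edge, leaf, hub, back]
Visit gate → queue [edge, leaf, hub, back]
Visit edge → queue [leaf, hub, back]
Visit leaf → queue [hub, back]
Visit hub → queue [back]
Visit back → queue []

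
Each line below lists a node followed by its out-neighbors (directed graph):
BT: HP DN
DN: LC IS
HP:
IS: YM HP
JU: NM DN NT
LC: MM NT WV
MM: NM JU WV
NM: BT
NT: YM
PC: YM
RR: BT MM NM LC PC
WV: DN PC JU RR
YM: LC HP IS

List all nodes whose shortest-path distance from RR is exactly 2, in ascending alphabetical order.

DN, HP, JU, NT, WV, YM

Level 0: RR
Level 1: BT, LC, MM, NM, PC
Level 2: DN, HP, JU, NT, WV, YM
Level 3: IS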